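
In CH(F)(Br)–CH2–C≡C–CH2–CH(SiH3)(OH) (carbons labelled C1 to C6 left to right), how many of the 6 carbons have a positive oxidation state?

1

Bonds to more-electronegative neighbours contribute +1 each, bonds to H or metals contribute −1 each, and C–C bonds contribute 0. Tallying each carbon:
C1: 1C, 1H, 1F, 1Br → 0 − 1 + 1 + 1 = +1
C2: 2C, 2H → 0 − 2 = -2
C3: 4C → 0 = 0
C4: 4C → 0 = 0
C5: 2C, 2H → 0 − 2 = -2
C6: 1C, 1H, 1O, 1Si → 0 − 1 + 1 − 1 = -1
1 carbon (C1) meets the condition.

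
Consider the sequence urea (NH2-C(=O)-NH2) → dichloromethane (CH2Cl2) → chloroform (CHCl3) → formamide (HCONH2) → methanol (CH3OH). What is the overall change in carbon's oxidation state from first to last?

Carbon oxidation states along the series — urea: +4, dichloromethane: 0, chloroform: +2, formamide: +2, methanol: -2.
Net change = -2 − (+4) = -6.

-6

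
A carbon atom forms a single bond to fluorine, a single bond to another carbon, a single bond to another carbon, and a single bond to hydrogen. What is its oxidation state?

Count +1 for every bond to an atom more electronegative than carbon and −1 for every bond to one less electronegative; C–C bonds are 0.
The carbon has one bond to C (0), one bond to C (0), one bond to H (-1), one bond to F (+1).
Oxidation state = 0 + 0 − 1 + 1 = 0.

0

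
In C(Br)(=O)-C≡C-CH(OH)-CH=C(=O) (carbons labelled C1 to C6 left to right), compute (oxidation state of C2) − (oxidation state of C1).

-3

C2: 4C → 0 = 0
C1: 1C, 2O, 1Br → 0 + 2 + 1 = +3
Difference: 0 − (+3) = -3.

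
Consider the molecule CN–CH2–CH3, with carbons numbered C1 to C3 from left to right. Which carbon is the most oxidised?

Tallying each carbon's bonds:
C1: 1C, 3N → 0 + 3 = +3
C2: 2C, 2H → 0 − 2 = -2
C3: 1C, 3H → 0 − 3 = -3
The most oxidised carbon is C1 at +3.

C1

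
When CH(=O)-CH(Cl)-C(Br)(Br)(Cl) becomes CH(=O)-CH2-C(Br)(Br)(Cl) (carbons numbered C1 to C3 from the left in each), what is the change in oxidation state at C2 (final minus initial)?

Before: C2 has 2 bonds to C, 1 bond to H, 1 bond to Cl → oxidation state 0.
After: C2 has 2 bonds to C, 2 bonds to H → oxidation state -2.
Δ = -2 − (0) = -2, so this is a reduction at C2.

-2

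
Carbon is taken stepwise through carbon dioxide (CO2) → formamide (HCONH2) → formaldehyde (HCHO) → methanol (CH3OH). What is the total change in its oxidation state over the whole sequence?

-6

Carbon oxidation states along the series — carbon dioxide: +4, formamide: +2, formaldehyde: 0, methanol: -2.
Net change = -2 − (+4) = -6.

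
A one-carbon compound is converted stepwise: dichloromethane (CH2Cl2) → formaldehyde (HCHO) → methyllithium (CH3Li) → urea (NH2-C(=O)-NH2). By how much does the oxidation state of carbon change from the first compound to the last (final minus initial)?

Carbon oxidation states along the series — dichloromethane: 0, formaldehyde: 0, methyllithium: -4, urea: +4.
Net change = +4 − (0) = +4.

+4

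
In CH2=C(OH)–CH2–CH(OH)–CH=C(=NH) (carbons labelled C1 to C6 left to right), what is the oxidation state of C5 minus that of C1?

C5: 3C, 1H → 0 − 1 = -1
C1: 2C, 2H → 0 − 2 = -2
Difference: -1 − (-2) = +1.

+1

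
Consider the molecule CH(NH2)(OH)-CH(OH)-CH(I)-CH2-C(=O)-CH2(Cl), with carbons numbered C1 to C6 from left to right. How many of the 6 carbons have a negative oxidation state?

Tallying each carbon's bonds:
C1: 1C, 1H, 1O, 1N → 0 − 1 + 1 + 1 = +1
C2: 2C, 1H, 1O → 0 − 1 + 1 = 0
C3: 2C, 1H, 1I → 0 − 1 + 1 = 0
C4: 2C, 2H → 0 − 2 = -2
C5: 2C, 2O → 0 + 2 = +2
C6: 1C, 2H, 1Cl → 0 − 2 + 1 = -1
2 carbons (C4, C6) meet the condition.

2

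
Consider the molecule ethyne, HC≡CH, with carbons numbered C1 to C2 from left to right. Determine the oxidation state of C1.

Assign +1 per bond to O/N/halogen, −1 per bond to H or an electropositive element, and 0 per bond to carbon.
C1 has one bond to H (-1), a triple bond to C (3×0 = 0).
Oxidation state = -1 + 0 = -1.

-1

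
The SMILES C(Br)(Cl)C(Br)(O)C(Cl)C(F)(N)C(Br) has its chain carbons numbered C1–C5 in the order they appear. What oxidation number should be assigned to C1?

Assign +1 per bond to O/N/halogen, −1 per bond to H or an electropositive element, and 0 per bond to carbon.
C1 has one bond to C (0), one bond to Br (+1), one bond to H (-1), one bond to Cl (+1).
Oxidation state = 0 + 1 − 1 + 1 = +1.

+1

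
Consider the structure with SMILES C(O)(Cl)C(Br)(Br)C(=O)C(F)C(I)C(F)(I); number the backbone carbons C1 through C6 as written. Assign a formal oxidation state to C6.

+1

Bonds to more-electronegative neighbours contribute +1 each, bonds to H or metals contribute −1 each, and C–C bonds contribute 0.
C6 has one bond to C (0), one bond to F (+1), one bond to I (+1), one bond to H (-1).
Oxidation state = 0 + 1 + 1 − 1 = +1.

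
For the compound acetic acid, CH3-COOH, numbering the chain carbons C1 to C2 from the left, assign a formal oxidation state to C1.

-3

Count +1 for every bond to an atom more electronegative than carbon and −1 for every bond to one less electronegative; C–C bonds are 0.
C1 has one bond to H (-1), one bond to H (-1), one bond to H (-1), one bond to C (0).
Oxidation state = -1 − 1 − 1 + 0 = -3.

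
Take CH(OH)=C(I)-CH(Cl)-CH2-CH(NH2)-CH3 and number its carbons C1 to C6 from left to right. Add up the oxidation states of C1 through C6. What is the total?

Tallying each carbon's bonds:
C1: 2C, 1H, 1O → 0 − 1 + 1 = 0
C2: 3C, 1I → 0 + 1 = +1
C3: 2C, 1H, 1Cl → 0 − 1 + 1 = 0
C4: 2C, 2H → 0 − 2 = -2
C5: 2C, 1H, 1N → 0 − 1 + 1 = 0
C6: 1C, 3H → 0 − 3 = -3
Sum = 0 + 1 + 0 − 2 + 0 − 3 = -4.

-4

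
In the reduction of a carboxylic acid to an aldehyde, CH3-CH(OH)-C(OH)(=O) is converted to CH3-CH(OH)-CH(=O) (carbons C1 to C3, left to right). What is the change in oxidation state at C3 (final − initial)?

Before: C3 has 1 bond to C, 3 bonds to O → oxidation state +3.
After: C3 has 1 bond to C, 1 bond to H, 2 bonds to O → oxidation state +1.
Δ = +1 − (+3) = -2, so this is a reduction at C3.

-2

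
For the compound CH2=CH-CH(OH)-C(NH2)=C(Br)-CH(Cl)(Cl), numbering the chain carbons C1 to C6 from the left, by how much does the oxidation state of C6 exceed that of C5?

0

C6: 1C, 1H, 2Cl → 0 − 1 + 2 = +1
C5: 3C, 1Br → 0 + 1 = +1
Difference: +1 − (+1) = 0.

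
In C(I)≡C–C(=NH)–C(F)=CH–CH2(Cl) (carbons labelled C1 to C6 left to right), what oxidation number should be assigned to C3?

C3 has one bond to C (0), one bond to C (0), a double bond to N (2×+1 = +2).
Oxidation state = 0 + 0 + 2 = +2.

+2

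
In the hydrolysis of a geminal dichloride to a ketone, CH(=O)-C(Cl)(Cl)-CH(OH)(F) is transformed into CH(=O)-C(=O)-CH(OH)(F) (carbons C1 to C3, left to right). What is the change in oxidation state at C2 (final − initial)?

Before: C2 has 2 bonds to C, 2 bonds to Cl → oxidation state +2.
After: C2 has 2 bonds to C, 2 bonds to O → oxidation state +2.
Δ = +2 − (+2) = 0, so no net redox change at C2.

0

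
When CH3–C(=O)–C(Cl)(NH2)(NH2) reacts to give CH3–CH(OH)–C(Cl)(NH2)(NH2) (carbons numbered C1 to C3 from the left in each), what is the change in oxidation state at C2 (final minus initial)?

-2

Before: C2 has 2 bonds to C, 2 bonds to O → oxidation state +2.
After: C2 has 2 bonds to C, 1 bond to H, 1 bond to O → oxidation state 0.
Δ = 0 − (+2) = -2, so this is a reduction at C2.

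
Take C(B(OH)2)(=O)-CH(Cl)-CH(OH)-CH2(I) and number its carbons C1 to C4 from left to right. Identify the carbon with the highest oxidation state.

Tallying each carbon's bonds:
C1: 1C, 2O, 1B → 0 + 2 − 1 = +1
C2: 2C, 1H, 1Cl → 0 − 1 + 1 = 0
C3: 2C, 1H, 1O → 0 − 1 + 1 = 0
C4: 1C, 2H, 1I → 0 − 2 + 1 = -1
The most oxidised carbon is C1 at +1.

C1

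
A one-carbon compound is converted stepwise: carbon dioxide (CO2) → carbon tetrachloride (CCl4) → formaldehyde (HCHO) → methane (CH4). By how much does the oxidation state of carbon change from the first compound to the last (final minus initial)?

Carbon oxidation states along the series — carbon dioxide: +4, carbon tetrachloride: +4, formaldehyde: 0, methane: -4.
Net change = -4 − (+4) = -8.

-8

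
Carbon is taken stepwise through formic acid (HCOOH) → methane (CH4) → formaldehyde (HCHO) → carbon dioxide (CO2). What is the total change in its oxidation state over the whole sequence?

Carbon oxidation states along the series — formic acid: +2, methane: -4, formaldehyde: 0, carbon dioxide: +4.
Net change = +4 − (+2) = +2.

+2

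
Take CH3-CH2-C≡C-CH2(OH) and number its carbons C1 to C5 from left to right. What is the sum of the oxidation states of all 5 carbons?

Tallying each carbon's bonds:
C1: 1C, 3H → 0 − 3 = -3
C2: 2C, 2H → 0 − 2 = -2
C3: 4C → 0 = 0
C4: 4C → 0 = 0
C5: 1C, 2H, 1O → 0 − 2 + 1 = -1
Sum = -3 − 2 + 0 + 0 − 1 = -6.

-6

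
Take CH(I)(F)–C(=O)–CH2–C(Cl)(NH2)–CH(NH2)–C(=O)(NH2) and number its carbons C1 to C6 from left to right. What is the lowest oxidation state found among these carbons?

Assign +1 per bond to O/N/halogen, −1 per bond to H or an electropositive element, and 0 per bond to carbon. Tallying each carbon:
C1: 1C, 1H, 1F, 1I → 0 − 1 + 1 + 1 = +1
C2: 2C, 2O → 0 + 2 = +2
C3: 2C, 2H → 0 − 2 = -2
C4: 2C, 1N, 1Cl → 0 + 1 + 1 = +2
C5: 2C, 1H, 1N → 0 − 1 + 1 = 0
C6: 1C, 2O, 1N → 0 + 2 + 1 = +3
The lowest value is -2.

-2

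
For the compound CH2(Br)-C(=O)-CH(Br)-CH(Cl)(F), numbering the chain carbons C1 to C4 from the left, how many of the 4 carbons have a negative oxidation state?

1

Count +1 for every bond to an atom more electronegative than carbon and −1 for every bond to one less electronegative; C–C bonds are 0. Tallying each carbon:
C1: 1C, 2H, 1Br → 0 − 2 + 1 = -1
C2: 2C, 2O → 0 + 2 = +2
C3: 2C, 1H, 1Br → 0 − 1 + 1 = 0
C4: 1C, 1H, 1F, 1Cl → 0 − 1 + 1 + 1 = +1
1 carbon (C1) meets the condition.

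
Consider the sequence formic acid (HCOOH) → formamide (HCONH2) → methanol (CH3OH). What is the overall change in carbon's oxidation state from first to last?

-4

Carbon oxidation states along the series — formic acid: +2, formamide: +2, methanol: -2.
Net change = -2 − (+2) = -4.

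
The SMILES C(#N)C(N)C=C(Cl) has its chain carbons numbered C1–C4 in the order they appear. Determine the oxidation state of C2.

0

Count +1 for every bond to an atom more electronegative than carbon and −1 for every bond to one less electronegative; C–C bonds are 0.
C2 has one bond to C (0), one bond to C (0), one bond to H (-1), one bond to N (+1).
Oxidation state = 0 + 0 − 1 + 1 = 0.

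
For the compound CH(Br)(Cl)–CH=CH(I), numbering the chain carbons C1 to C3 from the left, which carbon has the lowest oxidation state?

C2

Tallying each carbon's bonds:
C1: 1C, 1H, 1Cl, 1Br → 0 − 1 + 1 + 1 = +1
C2: 3C, 1H → 0 − 1 = -1
C3: 2C, 1H, 1I → 0 − 1 + 1 = 0
The most reduced carbon is C2 at -1.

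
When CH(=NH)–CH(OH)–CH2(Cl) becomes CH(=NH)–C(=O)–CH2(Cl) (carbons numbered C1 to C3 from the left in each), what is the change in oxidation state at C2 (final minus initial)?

Before: C2 has 2 bonds to C, 1 bond to H, 1 bond to O → oxidation state 0.
After: C2 has 2 bonds to C, 2 bonds to O → oxidation state +2.
Δ = +2 − (0) = +2, so this is an oxidation at C2.

+2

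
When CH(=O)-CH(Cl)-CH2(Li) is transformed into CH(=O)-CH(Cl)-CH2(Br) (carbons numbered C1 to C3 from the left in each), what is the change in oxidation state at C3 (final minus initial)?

Before: C3 has 1 bond to C, 2 bonds to H, 1 bond to Li → oxidation state -3.
After: C3 has 1 bond to C, 2 bonds to H, 1 bond to Br → oxidation state -1.
Δ = -1 − (-3) = +2, so this is an oxidation at C3.

+2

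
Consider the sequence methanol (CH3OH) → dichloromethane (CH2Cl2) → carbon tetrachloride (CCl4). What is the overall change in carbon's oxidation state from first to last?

+6

Carbon oxidation states along the series — methanol: -2, dichloromethane: 0, carbon tetrachloride: +4.
Net change = +4 − (-2) = +6.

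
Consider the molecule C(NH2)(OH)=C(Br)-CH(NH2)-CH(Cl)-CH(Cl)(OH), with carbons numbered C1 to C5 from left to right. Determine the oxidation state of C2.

Bonds to more-electronegative neighbours contribute +1 each, bonds to H or metals contribute −1 each, and C–C bonds contribute 0.
C2 has a double bond to C (2×0 = 0), one bond to C (0), one bond to Br (+1).
Oxidation state = 0 + 0 + 1 = +1.

+1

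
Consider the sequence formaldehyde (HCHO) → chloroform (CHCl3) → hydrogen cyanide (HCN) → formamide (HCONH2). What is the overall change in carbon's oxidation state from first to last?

+2

Carbon oxidation states along the series — formaldehyde: 0, chloroform: +2, hydrogen cyanide: +2, formamide: +2.
Net change = +2 − (0) = +2.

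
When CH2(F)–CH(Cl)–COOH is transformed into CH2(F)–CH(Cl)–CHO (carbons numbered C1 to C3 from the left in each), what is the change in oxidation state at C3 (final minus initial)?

-2

Before: C3 has 1 bond to C, 3 bonds to O → oxidation state +3.
After: C3 has 1 bond to C, 1 bond to H, 2 bonds to O → oxidation state +1.
Δ = +1 − (+3) = -2, so this is a reduction at C3.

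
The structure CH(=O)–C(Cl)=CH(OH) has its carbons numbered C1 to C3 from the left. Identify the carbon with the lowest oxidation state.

Bonds to more-electronegative neighbours contribute +1 each, bonds to H or metals contribute −1 each, and C–C bonds contribute 0. Tallying each carbon:
C1: 1C, 1H, 2O → 0 − 1 + 2 = +1
C2: 3C, 1Cl → 0 + 1 = +1
C3: 2C, 1H, 1O → 0 − 1 + 1 = 0
The most reduced carbon is C3 at 0.

C3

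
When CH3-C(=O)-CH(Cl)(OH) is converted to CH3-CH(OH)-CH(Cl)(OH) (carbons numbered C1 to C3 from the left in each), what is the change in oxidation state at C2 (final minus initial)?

-2

Before: C2 has 2 bonds to C, 2 bonds to O → oxidation state +2.
After: C2 has 2 bonds to C, 1 bond to H, 1 bond to O → oxidation state 0.
Δ = 0 − (+2) = -2, so this is a reduction at C2.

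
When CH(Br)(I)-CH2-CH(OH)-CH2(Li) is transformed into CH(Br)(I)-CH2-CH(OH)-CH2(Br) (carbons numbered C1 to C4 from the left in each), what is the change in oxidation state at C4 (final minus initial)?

Before: C4 has 1 bond to C, 2 bonds to H, 1 bond to Li → oxidation state -3.
After: C4 has 1 bond to C, 2 bonds to H, 1 bond to Br → oxidation state -1.
Δ = -1 − (-3) = +2, so this is an oxidation at C4.

+2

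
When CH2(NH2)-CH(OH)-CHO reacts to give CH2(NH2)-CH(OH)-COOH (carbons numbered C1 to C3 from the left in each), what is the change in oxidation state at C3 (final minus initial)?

+2

Before: C3 has 1 bond to C, 1 bond to H, 2 bonds to O → oxidation state +1.
After: C3 has 1 bond to C, 3 bonds to O → oxidation state +3.
Δ = +3 − (+1) = +2, so this is an oxidation at C3.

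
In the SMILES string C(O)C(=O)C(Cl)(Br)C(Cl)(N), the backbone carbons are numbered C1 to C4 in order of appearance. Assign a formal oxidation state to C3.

+2

Bonds to more-electronegative neighbours contribute +1 each, bonds to H or metals contribute −1 each, and C–C bonds contribute 0.
C3 has one bond to C (0), one bond to C (0), one bond to Cl (+1), one bond to Br (+1).
Oxidation state = 0 + 0 + 1 + 1 = +2.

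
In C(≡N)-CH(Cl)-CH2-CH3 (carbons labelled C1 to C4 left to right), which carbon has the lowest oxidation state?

Tallying each carbon's bonds:
C1: 1C, 3N → 0 + 3 = +3
C2: 2C, 1H, 1Cl → 0 − 1 + 1 = 0
C3: 2C, 2H → 0 − 2 = -2
C4: 1C, 3H → 0 − 3 = -3
The most reduced carbon is C4 at -3.

C4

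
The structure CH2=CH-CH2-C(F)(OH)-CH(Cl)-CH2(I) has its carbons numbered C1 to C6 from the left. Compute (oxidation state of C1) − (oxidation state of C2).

C1: 2C, 2H → 0 − 2 = -2
C2: 3C, 1H → 0 − 1 = -1
Difference: -2 − (-1) = -1.

-1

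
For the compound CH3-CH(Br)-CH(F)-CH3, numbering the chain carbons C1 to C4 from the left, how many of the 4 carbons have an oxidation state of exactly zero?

Tallying each carbon's bonds:
C1: 1C, 3H → 0 − 3 = -3
C2: 2C, 1H, 1Br → 0 − 1 + 1 = 0
C3: 2C, 1H, 1F → 0 − 1 + 1 = 0
C4: 1C, 3H → 0 − 3 = -3
2 carbons (C2, C3) meet the condition.

2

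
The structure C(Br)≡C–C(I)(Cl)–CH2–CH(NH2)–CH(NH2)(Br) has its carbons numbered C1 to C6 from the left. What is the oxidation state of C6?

+1

C6 has one bond to C (0), one bond to N (+1), one bond to Br (+1), one bond to H (-1).
Oxidation state = 0 + 1 + 1 − 1 = +1.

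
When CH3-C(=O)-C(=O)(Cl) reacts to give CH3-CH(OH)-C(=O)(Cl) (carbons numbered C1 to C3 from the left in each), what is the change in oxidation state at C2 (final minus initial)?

-2

Before: C2 has 2 bonds to C, 2 bonds to O → oxidation state +2.
After: C2 has 2 bonds to C, 1 bond to H, 1 bond to O → oxidation state 0.
Δ = 0 − (+2) = -2, so this is a reduction at C2.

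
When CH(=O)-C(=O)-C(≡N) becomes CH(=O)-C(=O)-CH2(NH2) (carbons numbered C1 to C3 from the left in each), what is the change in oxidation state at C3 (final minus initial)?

Before: C3 has 1 bond to C, 3 bonds to N → oxidation state +3.
After: C3 has 1 bond to C, 2 bonds to H, 1 bond to N → oxidation state -1.
Δ = -1 − (+3) = -4, so this is a reduction at C3.

-4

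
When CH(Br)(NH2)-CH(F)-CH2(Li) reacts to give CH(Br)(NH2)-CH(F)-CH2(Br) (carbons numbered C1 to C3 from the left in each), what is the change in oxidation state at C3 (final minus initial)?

Before: C3 has 1 bond to C, 2 bonds to H, 1 bond to Li → oxidation state -3.
After: C3 has 1 bond to C, 2 bonds to H, 1 bond to Br → oxidation state -1.
Δ = -1 − (-3) = +2, so this is an oxidation at C3.

+2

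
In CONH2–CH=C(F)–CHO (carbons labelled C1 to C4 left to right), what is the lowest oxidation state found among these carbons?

-1

Each bond to a more electronegative atom (O, N, halogen) counts +1, each bond to a less electronegative atom (H, metal, B, Si) counts −1, and each C–C bond counts 0. Tallying each carbon:
C1: 1C, 2O, 1N → 0 + 2 + 1 = +3
C2: 3C, 1H → 0 − 1 = -1
C3: 3C, 1F → 0 + 1 = +1
C4: 1C, 1H, 2O → 0 − 1 + 2 = +1
The lowest value is -1.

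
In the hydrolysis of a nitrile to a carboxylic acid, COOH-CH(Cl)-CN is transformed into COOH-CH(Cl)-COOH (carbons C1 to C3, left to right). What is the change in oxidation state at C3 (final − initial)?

Before: C3 has 1 bond to C, 3 bonds to N → oxidation state +3.
After: C3 has 1 bond to C, 3 bonds to O → oxidation state +3.
Δ = +3 − (+3) = 0, so no net redox change at C3.

0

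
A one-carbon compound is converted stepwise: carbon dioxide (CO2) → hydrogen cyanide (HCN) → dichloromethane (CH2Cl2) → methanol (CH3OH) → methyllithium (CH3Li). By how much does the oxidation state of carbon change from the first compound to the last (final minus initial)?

-8

Carbon oxidation states along the series — carbon dioxide: +4, hydrogen cyanide: +2, dichloromethane: 0, methanol: -2, methyllithium: -4.
Net change = -4 − (+4) = -8.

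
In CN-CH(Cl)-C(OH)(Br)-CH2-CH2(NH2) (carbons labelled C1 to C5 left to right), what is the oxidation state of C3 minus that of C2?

+2

C3: 2C, 1O, 1Br → 0 + 1 + 1 = +2
C2: 2C, 1H, 1Cl → 0 − 1 + 1 = 0
Difference: +2 − (0) = +2.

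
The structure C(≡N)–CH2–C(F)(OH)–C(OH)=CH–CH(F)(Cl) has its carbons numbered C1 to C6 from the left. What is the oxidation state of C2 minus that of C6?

-3

C2: 2C, 2H → 0 − 2 = -2
C6: 1C, 1H, 1F, 1Cl → 0 − 1 + 1 + 1 = +1
Difference: -2 − (+1) = -3.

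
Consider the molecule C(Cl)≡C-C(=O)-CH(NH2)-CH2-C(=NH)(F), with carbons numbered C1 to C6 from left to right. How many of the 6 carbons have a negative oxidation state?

Tallying each carbon's bonds:
C1: 3C, 1Cl → 0 + 1 = +1
C2: 4C → 0 = 0
C3: 2C, 2O → 0 + 2 = +2
C4: 2C, 1H, 1N → 0 − 1 + 1 = 0
C5: 2C, 2H → 0 − 2 = -2
C6: 1C, 2N, 1F → 0 + 2 + 1 = +3
1 carbon (C5) meets the condition.

1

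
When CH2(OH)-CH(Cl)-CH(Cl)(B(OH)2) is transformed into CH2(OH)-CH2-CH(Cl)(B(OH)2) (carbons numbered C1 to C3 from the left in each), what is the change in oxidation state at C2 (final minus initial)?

-2

Before: C2 has 2 bonds to C, 1 bond to H, 1 bond to Cl → oxidation state 0.
After: C2 has 2 bonds to C, 2 bonds to H → oxidation state -2.
Δ = -2 − (0) = -2, so this is a reduction at C2.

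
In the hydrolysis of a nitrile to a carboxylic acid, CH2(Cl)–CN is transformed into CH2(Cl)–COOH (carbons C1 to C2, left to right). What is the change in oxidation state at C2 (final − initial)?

Before: C2 has 1 bond to C, 3 bonds to N → oxidation state +3.
After: C2 has 1 bond to C, 3 bonds to O → oxidation state +3.
Δ = +3 − (+3) = 0, so no net redox change at C2.

0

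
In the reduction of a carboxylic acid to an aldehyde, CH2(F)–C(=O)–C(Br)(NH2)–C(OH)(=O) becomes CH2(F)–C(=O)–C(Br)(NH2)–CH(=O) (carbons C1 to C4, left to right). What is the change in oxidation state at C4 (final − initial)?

Before: C4 has 1 bond to C, 3 bonds to O → oxidation state +3.
After: C4 has 1 bond to C, 1 bond to H, 2 bonds to O → oxidation state +1.
Δ = +1 − (+3) = -2, so this is a reduction at C4.

-2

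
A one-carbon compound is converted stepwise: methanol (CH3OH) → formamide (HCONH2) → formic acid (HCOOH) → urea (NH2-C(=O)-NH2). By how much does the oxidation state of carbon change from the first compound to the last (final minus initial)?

Carbon oxidation states along the series — methanol: -2, formamide: +2, formic acid: +2, urea: +4.
Net change = +4 − (-2) = +6.

+6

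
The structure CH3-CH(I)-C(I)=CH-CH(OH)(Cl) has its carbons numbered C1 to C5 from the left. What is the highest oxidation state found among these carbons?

+1

Each bond to a more electronegative atom (O, N, halogen) counts +1, each bond to a less electronegative atom (H, metal, B, Si) counts −1, and each C–C bond counts 0. Tallying each carbon:
C1: 1C, 3H → 0 − 3 = -3
C2: 2C, 1H, 1I → 0 − 1 + 1 = 0
C3: 3C, 1I → 0 + 1 = +1
C4: 3C, 1H → 0 − 1 = -1
C5: 1C, 1H, 1O, 1Cl → 0 − 1 + 1 + 1 = +1
The highest value is +1.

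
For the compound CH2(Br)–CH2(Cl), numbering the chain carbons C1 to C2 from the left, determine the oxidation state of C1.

-1

Bonds to more-electronegative neighbours contribute +1 each, bonds to H or metals contribute −1 each, and C–C bonds contribute 0.
C1 has one bond to C (0), one bond to Br (+1), one bond to H (-1), one bond to H (-1).
Oxidation state = 0 + 1 − 1 − 1 = -1.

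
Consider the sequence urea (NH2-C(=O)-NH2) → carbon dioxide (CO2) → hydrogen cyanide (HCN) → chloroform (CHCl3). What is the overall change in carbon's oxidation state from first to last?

Carbon oxidation states along the series — urea: +4, carbon dioxide: +4, hydrogen cyanide: +2, chloroform: +2.
Net change = +2 − (+4) = -2.

-2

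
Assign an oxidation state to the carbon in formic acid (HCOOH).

+2

Each bond to a more electronegative atom (O, N, halogen) counts +1, each bond to a less electronegative atom (H, metal, B, Si) counts −1, and each C–C bond counts 0.
The carbon has one bond to H (-1), a double bond to O (2×+1 = +2), one bond to O (+1).
Oxidation state = -1 + 2 + 1 = +2.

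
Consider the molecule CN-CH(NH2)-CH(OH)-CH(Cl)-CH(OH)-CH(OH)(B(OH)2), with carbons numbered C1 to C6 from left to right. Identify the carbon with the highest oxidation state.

C1

Each bond to a more electronegative atom (O, N, halogen) counts +1, each bond to a less electronegative atom (H, metal, B, Si) counts −1, and each C–C bond counts 0. Tallying each carbon:
C1: 1C, 3N → 0 + 3 = +3
C2: 2C, 1H, 1N → 0 − 1 + 1 = 0
C3: 2C, 1H, 1O → 0 − 1 + 1 = 0
C4: 2C, 1H, 1Cl → 0 − 1 + 1 = 0
C5: 2C, 1H, 1O → 0 − 1 + 1 = 0
C6: 1C, 1H, 1O, 1B → 0 − 1 + 1 − 1 = -1
The most oxidised carbon is C1 at +3.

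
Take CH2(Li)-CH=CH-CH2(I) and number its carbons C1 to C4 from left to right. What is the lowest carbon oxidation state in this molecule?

Tallying each carbon's bonds:
C1: 1C, 2H, 1Li → 0 − 2 − 1 = -3
C2: 3C, 1H → 0 − 1 = -1
C3: 3C, 1H → 0 − 1 = -1
C4: 1C, 2H, 1I → 0 − 2 + 1 = -1
The lowest value is -3.

-3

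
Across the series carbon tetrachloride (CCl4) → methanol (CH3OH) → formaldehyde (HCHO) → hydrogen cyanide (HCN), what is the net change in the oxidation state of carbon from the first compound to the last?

-2

Carbon oxidation states along the series — carbon tetrachloride: +4, methanol: -2, formaldehyde: 0, hydrogen cyanide: +2.
Net change = +2 − (+4) = -2.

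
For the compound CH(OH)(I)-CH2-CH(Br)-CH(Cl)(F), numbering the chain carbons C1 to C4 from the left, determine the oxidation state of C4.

Bonds to more-electronegative neighbours contribute +1 each, bonds to H or metals contribute −1 each, and C–C bonds contribute 0.
C4 has one bond to C (0), one bond to Cl (+1), one bond to F (+1), one bond to H (-1).
Oxidation state = 0 + 1 + 1 − 1 = +1.

+1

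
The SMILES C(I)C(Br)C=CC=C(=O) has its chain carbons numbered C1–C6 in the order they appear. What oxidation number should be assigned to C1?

C1 has one bond to C (0), one bond to H (-1), one bond to H (-1), one bond to I (+1).
Oxidation state = 0 − 1 − 1 + 1 = -1.

-1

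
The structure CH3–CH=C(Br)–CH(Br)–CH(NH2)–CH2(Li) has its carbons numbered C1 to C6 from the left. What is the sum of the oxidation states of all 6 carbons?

Tallying each carbon's bonds:
C1: 1C, 3H → 0 − 3 = -3
C2: 3C, 1H → 0 − 1 = -1
C3: 3C, 1Br → 0 + 1 = +1
C4: 2C, 1H, 1Br → 0 − 1 + 1 = 0
C5: 2C, 1H, 1N → 0 − 1 + 1 = 0
C6: 1C, 2H, 1Li → 0 − 2 − 1 = -3
Sum = -3 − 1 + 1 + 0 + 0 − 3 = -6.

-6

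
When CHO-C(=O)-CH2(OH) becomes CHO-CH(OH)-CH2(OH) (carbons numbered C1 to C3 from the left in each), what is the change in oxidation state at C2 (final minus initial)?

Before: C2 has 2 bonds to C, 2 bonds to O → oxidation state +2.
After: C2 has 2 bonds to C, 1 bond to H, 1 bond to O → oxidation state 0.
Δ = 0 − (+2) = -2, so this is a reduction at C2.

-2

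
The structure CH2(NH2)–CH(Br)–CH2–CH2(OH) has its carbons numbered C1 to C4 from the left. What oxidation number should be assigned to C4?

C4 has one bond to C (0), one bond to H (-1), one bond to H (-1), one bond to O (+1).
Oxidation state = 0 − 1 − 1 + 1 = -1.

-1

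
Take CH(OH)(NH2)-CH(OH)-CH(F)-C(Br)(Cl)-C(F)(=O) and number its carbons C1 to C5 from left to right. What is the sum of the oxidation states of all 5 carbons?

+6

Assign +1 per bond to O/N/halogen, −1 per bond to H or an electropositive element, and 0 per bond to carbon. Tallying each carbon:
C1: 1C, 1H, 1O, 1N → 0 − 1 + 1 + 1 = +1
C2: 2C, 1H, 1O → 0 − 1 + 1 = 0
C3: 2C, 1H, 1F → 0 − 1 + 1 = 0
C4: 2C, 1Cl, 1Br → 0 + 1 + 1 = +2
C5: 1C, 2O, 1F → 0 + 2 + 1 = +3
Sum = +1 + 0 + 0 + 2 + 3 = +6.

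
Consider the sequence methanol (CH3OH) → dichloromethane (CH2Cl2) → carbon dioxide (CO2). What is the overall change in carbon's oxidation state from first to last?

+6

Carbon oxidation states along the series — methanol: -2, dichloromethane: 0, carbon dioxide: +4.
Net change = +4 − (-2) = +6.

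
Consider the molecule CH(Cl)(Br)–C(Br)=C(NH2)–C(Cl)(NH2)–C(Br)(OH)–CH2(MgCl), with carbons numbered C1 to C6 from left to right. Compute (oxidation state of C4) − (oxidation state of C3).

C4: 2C, 1N, 1Cl → 0 + 1 + 1 = +2
C3: 3C, 1N → 0 + 1 = +1
Difference: +2 − (+1) = +1.

+1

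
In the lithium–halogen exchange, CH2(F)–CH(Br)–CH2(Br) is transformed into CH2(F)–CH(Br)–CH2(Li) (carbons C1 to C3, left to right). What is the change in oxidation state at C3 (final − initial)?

-2

Before: C3 has 1 bond to C, 2 bonds to H, 1 bond to Br → oxidation state -1.
After: C3 has 1 bond to C, 2 bonds to H, 1 bond to Li → oxidation state -3.
Δ = -3 − (-1) = -2, so this is a reduction at C3.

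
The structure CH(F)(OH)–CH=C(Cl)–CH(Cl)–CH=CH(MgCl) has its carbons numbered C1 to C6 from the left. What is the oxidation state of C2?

C2 has one bond to C (0), a double bond to C (2×0 = 0), one bond to H (-1).
Oxidation state = 0 + 0 − 1 = -1.

-1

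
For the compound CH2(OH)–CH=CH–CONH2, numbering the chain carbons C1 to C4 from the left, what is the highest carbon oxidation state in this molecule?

Each bond to a more electronegative atom (O, N, halogen) counts +1, each bond to a less electronegative atom (H, metal, B, Si) counts −1, and each C–C bond counts 0. Tallying each carbon:
C1: 1C, 2H, 1O → 0 − 2 + 1 = -1
C2: 3C, 1H → 0 − 1 = -1
C3: 3C, 1H → 0 − 1 = -1
C4: 1C, 2O, 1N → 0 + 2 + 1 = +3
The highest value is +3.

+3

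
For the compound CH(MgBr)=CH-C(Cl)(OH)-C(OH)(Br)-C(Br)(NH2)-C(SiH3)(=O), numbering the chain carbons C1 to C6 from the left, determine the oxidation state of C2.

Assign +1 per bond to O/N/halogen, −1 per bond to H or an electropositive element, and 0 per bond to carbon.
C2 has a double bond to C (2×0 = 0), one bond to C (0), one bond to H (-1).
Oxidation state = 0 + 0 − 1 = -1.

-1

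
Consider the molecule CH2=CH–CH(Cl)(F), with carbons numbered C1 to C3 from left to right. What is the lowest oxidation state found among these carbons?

Count +1 for every bond to an atom more electronegative than carbon and −1 for every bond to one less electronegative; C–C bonds are 0. Tallying each carbon:
C1: 2C, 2H → 0 − 2 = -2
C2: 3C, 1H → 0 − 1 = -1
C3: 1C, 1H, 1F, 1Cl → 0 − 1 + 1 + 1 = +1
The lowest value is -2.

-2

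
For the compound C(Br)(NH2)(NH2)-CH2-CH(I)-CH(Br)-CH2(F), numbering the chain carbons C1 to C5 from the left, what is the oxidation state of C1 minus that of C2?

+5

C1: 1C, 2N, 1Br → 0 + 2 + 1 = +3
C2: 2C, 2H → 0 − 2 = -2
Difference: +3 − (-2) = +5.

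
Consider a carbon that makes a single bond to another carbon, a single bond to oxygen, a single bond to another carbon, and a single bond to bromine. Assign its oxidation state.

+2

The carbon has one bond to C (0), one bond to C (0), one bond to O (+1), one bond to Br (+1).
Oxidation state = 0 + 0 + 1 + 1 = +2.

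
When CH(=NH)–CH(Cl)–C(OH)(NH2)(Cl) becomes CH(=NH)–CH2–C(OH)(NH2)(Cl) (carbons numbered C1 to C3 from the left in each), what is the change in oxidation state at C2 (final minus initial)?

Before: C2 has 2 bonds to C, 1 bond to H, 1 bond to Cl → oxidation state 0.
After: C2 has 2 bonds to C, 2 bonds to H → oxidation state -2.
Δ = -2 − (0) = -2, so this is a reduction at C2.

-2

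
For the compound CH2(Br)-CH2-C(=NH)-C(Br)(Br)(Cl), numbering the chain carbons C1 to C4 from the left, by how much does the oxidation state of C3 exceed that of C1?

C3: 2C, 2N → 0 + 2 = +2
C1: 1C, 2H, 1Br → 0 − 2 + 1 = -1
Difference: +2 − (-1) = +3.

+3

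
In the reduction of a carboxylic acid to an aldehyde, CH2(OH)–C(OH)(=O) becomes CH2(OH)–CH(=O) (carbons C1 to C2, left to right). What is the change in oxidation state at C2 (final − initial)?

-2

Before: C2 has 1 bond to C, 3 bonds to O → oxidation state +3.
After: C2 has 1 bond to C, 1 bond to H, 2 bonds to O → oxidation state +1.
Δ = +1 − (+3) = -2, so this is a reduction at C2.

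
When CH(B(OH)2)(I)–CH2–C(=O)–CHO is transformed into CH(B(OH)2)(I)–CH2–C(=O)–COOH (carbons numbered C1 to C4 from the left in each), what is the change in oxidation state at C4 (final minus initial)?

+2

Before: C4 has 1 bond to C, 1 bond to H, 2 bonds to O → oxidation state +1.
After: C4 has 1 bond to C, 3 bonds to O → oxidation state +3.
Δ = +3 − (+1) = +2, so this is an oxidation at C4.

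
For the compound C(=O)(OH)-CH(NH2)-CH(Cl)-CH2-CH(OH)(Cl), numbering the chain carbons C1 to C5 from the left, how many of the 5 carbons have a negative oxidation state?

1

Count +1 for every bond to an atom more electronegative than carbon and −1 for every bond to one less electronegative; C–C bonds are 0. Tallying each carbon:
C1: 1C, 3O → 0 + 3 = +3
C2: 2C, 1H, 1N → 0 − 1 + 1 = 0
C3: 2C, 1H, 1Cl → 0 − 1 + 1 = 0
C4: 2C, 2H → 0 − 2 = -2
C5: 1C, 1H, 1O, 1Cl → 0 − 1 + 1 + 1 = +1
1 carbon (C4) meets the condition.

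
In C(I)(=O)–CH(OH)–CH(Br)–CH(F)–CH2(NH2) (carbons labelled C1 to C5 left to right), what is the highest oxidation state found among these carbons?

Bonds to more-electronegative neighbours contribute +1 each, bonds to H or metals contribute −1 each, and C–C bonds contribute 0. Tallying each carbon:
C1: 1C, 2O, 1I → 0 + 2 + 1 = +3
C2: 2C, 1H, 1O → 0 − 1 + 1 = 0
C3: 2C, 1H, 1Br → 0 − 1 + 1 = 0
C4: 2C, 1H, 1F → 0 − 1 + 1 = 0
C5: 1C, 2H, 1N → 0 − 2 + 1 = -1
The highest value is +3.

+3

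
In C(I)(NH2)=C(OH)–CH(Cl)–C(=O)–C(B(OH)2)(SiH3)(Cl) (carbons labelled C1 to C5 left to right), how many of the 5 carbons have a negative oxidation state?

Tallying each carbon's bonds:
C1: 2C, 1N, 1I → 0 + 1 + 1 = +2
C2: 3C, 1O → 0 + 1 = +1
C3: 2C, 1H, 1Cl → 0 − 1 + 1 = 0
C4: 2C, 2O → 0 + 2 = +2
C5: 1C, 1Cl, 1B, 1Si → 0 + 1 − 1 − 1 = -1
1 carbon (C5) meets the condition.

1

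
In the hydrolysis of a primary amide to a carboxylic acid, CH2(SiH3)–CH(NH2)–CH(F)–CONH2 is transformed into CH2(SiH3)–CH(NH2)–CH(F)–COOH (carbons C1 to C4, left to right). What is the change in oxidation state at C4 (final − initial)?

0

Before: C4 has 1 bond to C, 2 bonds to O, 1 bond to N → oxidation state +3.
After: C4 has 1 bond to C, 3 bonds to O → oxidation state +3.
Δ = +3 − (+3) = 0, so no net redox change at C4.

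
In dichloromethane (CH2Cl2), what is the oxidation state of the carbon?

Count +1 for every bond to an atom more electronegative than carbon and −1 for every bond to one less electronegative; C–C bonds are 0.
The carbon has one bond to H (-1), one bond to H (-1), one bond to Cl (+1), one bond to Cl (+1).
Oxidation state = -1 − 1 + 1 + 1 = 0.

0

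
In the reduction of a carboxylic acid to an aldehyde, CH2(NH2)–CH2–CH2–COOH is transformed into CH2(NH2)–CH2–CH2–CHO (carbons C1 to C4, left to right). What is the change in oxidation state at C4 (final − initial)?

-2

Before: C4 has 1 bond to C, 3 bonds to O → oxidation state +3.
After: C4 has 1 bond to C, 1 bond to H, 2 bonds to O → oxidation state +1.
Δ = +1 − (+3) = -2, so this is a reduction at C4.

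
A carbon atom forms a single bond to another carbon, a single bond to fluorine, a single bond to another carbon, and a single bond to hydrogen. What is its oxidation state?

The carbon has one bond to C (0), one bond to C (0), one bond to F (+1), one bond to H (-1).
Oxidation state = 0 + 0 + 1 − 1 = 0.

0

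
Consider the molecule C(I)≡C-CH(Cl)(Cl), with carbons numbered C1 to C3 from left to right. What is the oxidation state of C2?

Assign +1 per bond to O/N/halogen, −1 per bond to H or an electropositive element, and 0 per bond to carbon.
C2 has a triple bond to C (3×0 = 0), one bond to C (0).
Oxidation state = 0 + 0 = 0.

0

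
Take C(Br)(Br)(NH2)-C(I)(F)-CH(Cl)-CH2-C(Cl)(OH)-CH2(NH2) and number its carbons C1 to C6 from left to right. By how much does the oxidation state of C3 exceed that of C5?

C3: 2C, 1H, 1Cl → 0 − 1 + 1 = 0
C5: 2C, 1O, 1Cl → 0 + 1 + 1 = +2
Difference: 0 − (+2) = -2.

-2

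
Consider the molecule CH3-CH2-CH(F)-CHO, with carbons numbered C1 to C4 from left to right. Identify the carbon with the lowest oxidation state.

Each bond to a more electronegative atom (O, N, halogen) counts +1, each bond to a less electronegative atom (H, metal, B, Si) counts −1, and each C–C bond counts 0. Tallying each carbon:
C1: 1C, 3H → 0 − 3 = -3
C2: 2C, 2H → 0 − 2 = -2
C3: 2C, 1H, 1F → 0 − 1 + 1 = 0
C4: 1C, 1H, 2O → 0 − 1 + 2 = +1
The most reduced carbon is C1 at -3.

C1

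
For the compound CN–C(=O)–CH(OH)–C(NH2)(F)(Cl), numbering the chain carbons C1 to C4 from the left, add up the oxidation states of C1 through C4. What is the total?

Tallying each carbon's bonds:
C1: 1C, 3N → 0 + 3 = +3
C2: 2C, 2O → 0 + 2 = +2
C3: 2C, 1H, 1O → 0 − 1 + 1 = 0
C4: 1C, 1N, 1F, 1Cl → 0 + 1 + 1 + 1 = +3
Sum = +3 + 2 + 0 + 3 = +8.

+8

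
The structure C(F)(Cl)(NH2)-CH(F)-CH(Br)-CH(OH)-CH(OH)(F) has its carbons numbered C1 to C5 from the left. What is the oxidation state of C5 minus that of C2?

C5: 1C, 1H, 1O, 1F → 0 − 1 + 1 + 1 = +1
C2: 2C, 1H, 1F → 0 − 1 + 1 = 0
Difference: +1 − (0) = +1.

+1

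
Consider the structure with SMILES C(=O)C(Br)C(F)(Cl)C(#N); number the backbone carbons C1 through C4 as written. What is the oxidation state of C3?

C3 has one bond to C (0), one bond to C (0), one bond to F (+1), one bond to Cl (+1).
Oxidation state = 0 + 0 + 1 + 1 = +2.

+2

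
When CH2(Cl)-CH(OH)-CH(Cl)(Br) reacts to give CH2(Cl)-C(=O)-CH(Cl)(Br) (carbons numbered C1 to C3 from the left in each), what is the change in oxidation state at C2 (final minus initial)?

+2

Before: C2 has 2 bonds to C, 1 bond to H, 1 bond to O → oxidation state 0.
After: C2 has 2 bonds to C, 2 bonds to O → oxidation state +2.
Δ = +2 − (0) = +2, so this is an oxidation at C2.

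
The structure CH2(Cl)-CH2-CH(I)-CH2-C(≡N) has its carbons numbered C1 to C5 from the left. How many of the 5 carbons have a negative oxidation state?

3

Bonds to more-electronegative neighbours contribute +1 each, bonds to H or metals contribute −1 each, and C–C bonds contribute 0. Tallying each carbon:
C1: 1C, 2H, 1Cl → 0 − 2 + 1 = -1
C2: 2C, 2H → 0 − 2 = -2
C3: 2C, 1H, 1I → 0 − 1 + 1 = 0
C4: 2C, 2H → 0 − 2 = -2
C5: 1C, 3N → 0 + 3 = +3
3 carbons (C1, C2, C4) meet the condition.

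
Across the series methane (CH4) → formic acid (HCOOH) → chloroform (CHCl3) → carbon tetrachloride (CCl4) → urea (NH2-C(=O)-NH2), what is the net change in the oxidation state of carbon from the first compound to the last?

+8

Carbon oxidation states along the series — methane: -4, formic acid: +2, chloroform: +2, carbon tetrachloride: +4, urea: +4.
Net change = +4 − (-4) = +8.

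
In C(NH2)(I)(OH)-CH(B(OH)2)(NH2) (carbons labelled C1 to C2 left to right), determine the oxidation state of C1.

+3

Count +1 for every bond to an atom more electronegative than carbon and −1 for every bond to one less electronegative; C–C bonds are 0.
C1 has one bond to C (0), one bond to N (+1), one bond to I (+1), one bond to O (+1).
Oxidation state = 0 + 1 + 1 + 1 = +3.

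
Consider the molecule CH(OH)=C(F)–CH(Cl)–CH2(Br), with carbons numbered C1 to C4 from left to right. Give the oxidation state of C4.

-1

C4 has one bond to C (0), one bond to H (-1), one bond to Br (+1), one bond to H (-1).
Oxidation state = 0 − 1 + 1 − 1 = -1.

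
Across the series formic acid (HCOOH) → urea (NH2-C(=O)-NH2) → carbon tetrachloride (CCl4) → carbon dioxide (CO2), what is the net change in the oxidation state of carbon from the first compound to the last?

Carbon oxidation states along the series — formic acid: +2, urea: +4, carbon tetrachloride: +4, carbon dioxide: +4.
Net change = +4 − (+2) = +2.

+2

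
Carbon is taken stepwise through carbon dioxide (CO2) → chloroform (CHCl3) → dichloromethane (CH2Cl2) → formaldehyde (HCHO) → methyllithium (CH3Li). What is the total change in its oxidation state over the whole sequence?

Carbon oxidation states along the series — carbon dioxide: +4, chloroform: +2, dichloromethane: 0, formaldehyde: 0, methyllithium: -4.
Net change = -4 − (+4) = -8.

-8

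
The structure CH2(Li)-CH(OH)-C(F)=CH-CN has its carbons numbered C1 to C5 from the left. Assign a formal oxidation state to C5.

C5 has one bond to C (0), a triple bond to N (3×+1 = +3).
Oxidation state = 0 + 3 = +3.

+3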